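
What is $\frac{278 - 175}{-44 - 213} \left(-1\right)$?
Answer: $\frac{103}{257} \approx 0.40078$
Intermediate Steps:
$\frac{278 - 175}{-44 - 213} \left(-1\right) = \frac{103}{-257} \left(-1\right) = 103 \left(- \frac{1}{257}\right) \left(-1\right) = \left(- \frac{103}{257}\right) \left(-1\right) = \frac{103}{257}$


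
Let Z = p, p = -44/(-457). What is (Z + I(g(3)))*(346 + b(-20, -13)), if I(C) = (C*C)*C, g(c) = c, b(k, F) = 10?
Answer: 4408348/457 ≈ 9646.3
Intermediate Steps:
I(C) = C³ (I(C) = C²*C = C³)
p = 44/457 (p = -44*(-1/457) = 44/457 ≈ 0.096280)
Z = 44/457 ≈ 0.096280
(Z + I(g(3)))*(346 + b(-20, -13)) = (44/457 + 3³)*(346 + 10) = (44/457 + 27)*356 = (12383/457)*356 = 4408348/457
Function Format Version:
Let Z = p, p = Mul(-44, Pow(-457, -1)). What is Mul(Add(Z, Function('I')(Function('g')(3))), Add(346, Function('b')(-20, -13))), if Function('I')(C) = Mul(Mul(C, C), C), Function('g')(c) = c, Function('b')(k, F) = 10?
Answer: Rational(4408348, 457) ≈ 9646.3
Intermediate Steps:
Function('I')(C) = Pow(C, 3) (Function('I')(C) = Mul(Pow(C, 2), C) = Pow(C, 3))
p = Rational(44, 457) (p = Mul(-44, Rational(-1, 457)) = Rational(44, 457) ≈ 0.096280)
Z = Rational(44, 457) ≈ 0.096280
Mul(Add(Z, Function('I')(Function('g')(3))), Add(346, Function('b')(-20, -13))) = Mul(Add(Rational(44, 457), Pow(3, 3)), Add(346, 10)) = Mul(Add(Rational(44, 457), 27), 356) = Mul(Rational(12383, 457), 356) = Rational(4408348, 457)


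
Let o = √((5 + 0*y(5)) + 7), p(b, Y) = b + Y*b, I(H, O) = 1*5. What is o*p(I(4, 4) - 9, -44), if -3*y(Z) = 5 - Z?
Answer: 344*√3 ≈ 595.83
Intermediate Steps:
I(H, O) = 5
y(Z) = -5/3 + Z/3 (y(Z) = -(5 - Z)/3 = -5/3 + Z/3)
o = 2*√3 (o = √((5 + 0*(-5/3 + (⅓)*5)) + 7) = √((5 + 0*(-5/3 + 5/3)) + 7) = √((5 + 0*0) + 7) = √((5 + 0) + 7) = √(5 + 7) = √12 = 2*√3 ≈ 3.4641)
o*p(I(4, 4) - 9, -44) = (2*√3)*((5 - 9)*(1 - 44)) = (2*√3)*(-4*(-43)) = (2*√3)*172 = 344*√3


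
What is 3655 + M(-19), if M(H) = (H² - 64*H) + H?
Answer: 5213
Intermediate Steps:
M(H) = H² - 63*H
3655 + M(-19) = 3655 - 19*(-63 - 19) = 3655 - 19*(-82) = 3655 + 1558 = 5213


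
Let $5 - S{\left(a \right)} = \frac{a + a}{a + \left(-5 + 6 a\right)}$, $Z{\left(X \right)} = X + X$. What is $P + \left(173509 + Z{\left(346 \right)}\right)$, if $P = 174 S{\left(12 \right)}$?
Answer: $\frac{13826433}{79} \approx 1.7502 \cdot 10^{5}$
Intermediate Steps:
$Z{\left(X \right)} = 2 X$
$S{\left(a \right)} = 5 - \frac{2 a}{-5 + 7 a}$ ($S{\left(a \right)} = 5 - \frac{a + a}{a + \left(-5 + 6 a\right)} = 5 - \frac{2 a}{-5 + 7 a}$)
$P = \frac{64554}{79}$ ($P = 174 \frac{-25 + 33 \cdot 12}{-5 + 7 \cdot 12} = 174 \frac{-25 + 396}{-5 + 84} = 174 \cdot \frac{1}{79} \cdot 371 = 174 \cdot \frac{371}{79} = \frac{64554}{79} \approx 817.14$)
$P + \left(173509 + Z{\left(346 \right)}\right) = \frac{64554}{79} + \left(173509 + 2 \cdot 346\right) = \frac{64554}{79} + \left(173509 + 692\right) = \frac{64554}{79} + 174201 = \frac{13826433}{79}$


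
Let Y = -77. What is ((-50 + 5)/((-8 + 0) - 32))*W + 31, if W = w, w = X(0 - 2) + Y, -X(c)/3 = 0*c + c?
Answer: -391/8 ≈ -48.875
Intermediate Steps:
X(c) = -3*c (X(c) = -3*(0*c + c) = -3*(0 + c) = -3*c)
w = -71 (w = -3*(0 - 2) - 77 = -3*(-2) - 77 = 6 - 77 = -71)
W = -71
((-50 + 5)/((-8 + 0) - 32))*W + 31 = ((-50 + 5)/((-8 + 0) - 32))*(-71) + 31 = -45/(-8 - 32)*(-71) + 31 = -45/(-40)*(-71) + 31 = -45*(-1/40)*(-71) + 31 = (9/8)*(-71) + 31 = -639/8 + 31 = -391/8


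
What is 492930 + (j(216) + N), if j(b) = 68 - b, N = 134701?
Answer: 627483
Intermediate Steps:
492930 + (j(216) + N) = 492930 + ((68 - 1*216) + 134701) = 492930 + ((68 - 216) + 134701) = 492930 + (-148 + 134701) = 492930 + 134553 = 627483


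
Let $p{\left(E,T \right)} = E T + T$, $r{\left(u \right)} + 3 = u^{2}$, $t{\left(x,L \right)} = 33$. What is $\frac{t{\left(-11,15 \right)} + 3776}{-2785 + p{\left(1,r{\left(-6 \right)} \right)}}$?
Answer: $- \frac{3809}{2719} \approx -1.4009$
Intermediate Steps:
$r{\left(u \right)} = -3 + u^{2}$
$p{\left(E,T \right)} = T + E T$
$\frac{t{\left(-11,15 \right)} + 3776}{-2785 + p{\left(1,r{\left(-6 \right)} \right)}} = \frac{33 + 3776}{-2785 + \left(-3 + \left(-6\right)^{2}\right) \left(1 + 1\right)} = \frac{3809}{-2785 + \left(-3 + 36\right) 2} = \frac{3809}{-2785 + 33 \cdot 2} = \frac{3809}{-2785 + 66} = \frac{3809}{-2719} = 3809 \left(- \frac{1}{2719}\right) = - \frac{3809}{2719}$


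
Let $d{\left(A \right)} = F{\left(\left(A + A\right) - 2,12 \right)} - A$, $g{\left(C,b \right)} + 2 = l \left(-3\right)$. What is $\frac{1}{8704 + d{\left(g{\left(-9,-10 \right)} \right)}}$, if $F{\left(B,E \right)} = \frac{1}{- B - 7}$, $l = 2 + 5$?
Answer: $\frac{41}{357808} \approx 0.00011459$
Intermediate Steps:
$l = 7$
$g{\left(C,b \right)} = -23$ ($g{\left(C,b \right)} = -2 + 7 \left(-3\right) = -2 - 21 = -23$)
$F{\left(B,E \right)} = \frac{1}{-7 - B}$
$d{\left(A \right)} = - A - \frac{1}{5 + 2 A}$ ($d{\left(A \right)} = - \frac{1}{7 + \left(\left(A + A\right) - 2\right)} - A = - \frac{1}{7 + \left(2 A - 2\right)} - A = - \frac{1}{7 + \left(-2 + 2 A\right)} - A = - \frac{1}{5 + 2 A} - A = - A - \frac{1}{5 + 2 A}$)
$\frac{1}{8704 + d{\left(g{\left(-9,-10 \right)} \right)}} = \frac{1}{8704 + \frac{-1 - - 23 \left(5 + 2 \left(-23\right)\right)}{5 + 2 \left(-23\right)}} = \frac{1}{8704 + \frac{-1 - - 23 \left(5 - 46\right)}{5 - 46}} = \frac{1}{8704 + \frac{-1 - \left(-23\right) \left(-41\right)}{-41}} = \frac{1}{8704 - \frac{-1 - 943}{41}} = \frac{1}{8704 - - \frac{944}{41}} = \frac{1}{8704 + \frac{944}{41}} = \frac{1}{\frac{357808}{41}} = \frac{41}{357808}$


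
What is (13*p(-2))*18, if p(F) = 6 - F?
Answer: 1872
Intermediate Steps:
(13*p(-2))*18 = (13*(6 - 1*(-2)))*18 = (13*(6 + 2))*18 = (13*8)*18 = 104*18 = 1872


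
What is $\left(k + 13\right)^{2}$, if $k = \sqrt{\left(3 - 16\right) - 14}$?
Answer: $142 + 78 i \sqrt{3} \approx 142.0 + 135.1 i$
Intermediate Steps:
$k = 3 i \sqrt{3}$ ($k = \sqrt{-13 - 14} = \sqrt{-27} = 3 i \sqrt{3} \approx 5.1962 i$)
$\left(k + 13\right)^{2} = \left(3 i \sqrt{3} + 13\right)^{2} = \left(13 + 3 i \sqrt{3}\right)^{2}$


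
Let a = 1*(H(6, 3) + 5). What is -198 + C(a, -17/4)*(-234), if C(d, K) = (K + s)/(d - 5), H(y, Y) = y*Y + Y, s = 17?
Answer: -4761/14 ≈ -340.07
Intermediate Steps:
H(y, Y) = Y + Y*y (H(y, Y) = Y*y + Y = Y + Y*y)
a = 26 (a = 1*(3*(1 + 6) + 5) = 1*(3*7 + 5) = 1*(21 + 5) = 1*26 = 26)
C(d, K) = (17 + K)/(-5 + d) (C(d, K) = (K + 17)/(d - 5) = (17 + K)/(-5 + d))
-198 + C(a, -17/4)*(-234) = -198 + ((17 - 17/4)/(-5 + 26))*(-234) = -198 + ((17 - 17*1/4)/21)*(-234) = -198 + ((17 - 17/4)/21)*(-234) = -198 + ((1/21)*(51/4))*(-234) = -198 + (17/28)*(-234) = -198 - 1989/14 = -4761/14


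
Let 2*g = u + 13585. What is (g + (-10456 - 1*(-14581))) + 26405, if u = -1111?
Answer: 36767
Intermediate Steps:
g = 6237 (g = (-1111 + 13585)/2 = (½)*12474 = 6237)
(g + (-10456 - 1*(-14581))) + 26405 = (6237 + (-10456 - 1*(-14581))) + 26405 = (6237 + (-10456 + 14581)) + 26405 = (6237 + 4125) + 26405 = 10362 + 26405 = 36767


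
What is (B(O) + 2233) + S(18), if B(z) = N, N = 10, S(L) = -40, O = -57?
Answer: 2203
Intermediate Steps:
B(z) = 10
(B(O) + 2233) + S(18) = (10 + 2233) - 40 = 2243 - 40 = 2203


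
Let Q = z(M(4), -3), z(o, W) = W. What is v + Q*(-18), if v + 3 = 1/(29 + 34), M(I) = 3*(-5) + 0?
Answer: 3214/63 ≈ 51.016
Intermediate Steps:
M(I) = -15 (M(I) = -15 + 0 = -15)
v = -188/63 (v = -3 + 1/(29 + 34) = -3 + 1/63 = -188/63 ≈ -2.9841)
Q = -3
v + Q*(-18) = -188/63 - 3*(-18) = -188/63 + 54 = 3214/63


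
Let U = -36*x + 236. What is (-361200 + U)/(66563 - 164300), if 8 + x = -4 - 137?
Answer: 355600/97737 ≈ 3.6383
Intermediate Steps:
x = -149 (x = -8 + (-4 - 137) = -8 - 141 = -149)
U = 5600 (U = -36*(-149) + 236 = 5364 + 236 = 5600)
(-361200 + U)/(66563 - 164300) = (-361200 + 5600)/(66563 - 164300) = -355600/(-97737) = -355600*(-1/97737) = 355600/97737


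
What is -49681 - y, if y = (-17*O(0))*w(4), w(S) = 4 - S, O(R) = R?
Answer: -49681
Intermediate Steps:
y = 0 (y = (-17*0)*(4 - 1*4) = 0*(4 - 4) = 0*0 = 0)
-49681 - y = -49681 - 1*0 = -49681 + 0 = -49681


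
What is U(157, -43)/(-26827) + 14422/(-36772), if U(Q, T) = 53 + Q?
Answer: -197310557/493241222 ≈ -0.40003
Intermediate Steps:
U(157, -43)/(-26827) + 14422/(-36772) = (53 + 157)/(-26827) + 14422/(-36772) = 210*(-1/26827) + 14422*(-1/36772) = -210/26827 - 7211/18386 = -197310557/493241222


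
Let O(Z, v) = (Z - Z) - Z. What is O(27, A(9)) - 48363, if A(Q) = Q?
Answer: -48390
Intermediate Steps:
O(Z, v) = -Z (O(Z, v) = 0 - Z = -Z)
O(27, A(9)) - 48363 = -1*27 - 48363 = -27 - 48363 = -48390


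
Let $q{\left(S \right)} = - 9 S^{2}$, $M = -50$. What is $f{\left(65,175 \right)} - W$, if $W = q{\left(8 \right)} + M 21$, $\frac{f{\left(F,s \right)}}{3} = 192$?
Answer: $2202$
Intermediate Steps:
$f{\left(F,s \right)} = 576$ ($f{\left(F,s \right)} = 3 \cdot 192 = 576$)
$W = -1626$ ($W = - 9 \cdot 8^{2} - 1050 = \left(-9\right) 64 - 1050 = -576 - 1050 = -1626$)
$f{\left(65,175 \right)} - W = 576 - -1626 = 576 + 1626 = 2202$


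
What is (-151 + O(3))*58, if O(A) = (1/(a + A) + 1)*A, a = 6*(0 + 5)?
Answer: -94366/11 ≈ -8578.7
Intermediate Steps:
a = 30 (a = 6*5 = 30)
O(A) = A*(1 + 1/(30 + A)) (O(A) = (1/(30 + A) + 1)*A = (1 + 1/(30 + A))*A = A*(1 + 1/(30 + A)))
(-151 + O(3))*58 = (-151 + 3*(31 + 3)/(30 + 3))*58 = (-151 + 3*34/33)*58 = (-151 + 3*(1/33)*34)*58 = (-151 + 34/11)*58 = -1627/11*58 = -94366/11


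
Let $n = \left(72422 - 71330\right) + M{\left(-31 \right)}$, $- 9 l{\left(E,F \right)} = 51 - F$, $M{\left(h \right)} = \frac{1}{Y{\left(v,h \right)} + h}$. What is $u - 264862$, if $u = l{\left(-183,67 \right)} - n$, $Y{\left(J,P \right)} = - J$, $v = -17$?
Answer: $- \frac{33509971}{126} \approx -2.6595 \cdot 10^{5}$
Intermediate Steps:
$M{\left(h \right)} = \frac{1}{17 + h}$ ($M{\left(h \right)} = \frac{1}{\left(-1\right) \left(-17\right) + h} = \frac{1}{17 + h}$)
$l{\left(E,F \right)} = - \frac{17}{3} + \frac{F}{9}$ ($l{\left(E,F \right)} = - \frac{51 - F}{9} = - \frac{17}{3} + \frac{F}{9}$)
$n = \frac{15287}{14}$ ($n = \left(72422 - 71330\right) + \frac{1}{17 - 31} = 1092 + \frac{1}{-14} = 1092 - \frac{1}{14} = \frac{15287}{14} \approx 1091.9$)
$u = - \frac{137359}{126}$ ($u = \left(- \frac{17}{3} + \frac{1}{9} \cdot 67\right) - \frac{15287}{14} = \left(- \frac{17}{3} + \frac{67}{9}\right) - \frac{15287}{14} = \frac{16}{9} - \frac{15287}{14} = - \frac{137359}{126} \approx -1090.2$)
$u - 264862 = - \frac{137359}{126} - 264862 = - \frac{33509971}{126}$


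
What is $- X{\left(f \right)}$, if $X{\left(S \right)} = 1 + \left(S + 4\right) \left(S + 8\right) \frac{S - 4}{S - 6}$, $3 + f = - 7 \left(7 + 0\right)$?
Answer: $- \frac{59165}{29} \approx -2040.2$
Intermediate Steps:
$f = -52$ ($f = -3 - 7 \left(7 + 0\right) = -3 - 49 = -52$)
$X{\left(S \right)} = 1 + \frac{\left(-4 + S\right) \left(4 + S\right) \left(8 + S\right)}{-6 + S}$ ($X{\left(S \right)} = 1 + \left(4 + S\right) \left(8 + S\right) \frac{-4 + S}{-6 + S} = 1 + \frac{\left(-4 + S\right) \left(4 + S\right) \left(8 + S\right)}{-6 + S}$)
$- X{\left(f \right)} = - \frac{-134 + \left(-52\right)^{3} - -780 + 8 \left(-52\right)^{2}}{-6 - 52} = - \frac{-134 - 140608 + 780 + 8 \cdot 2704}{-58} = - \frac{\left(-1\right) \left(-134 - 140608 + 780 + 21632\right)}{58} = - \frac{\left(-1\right) \left(-118330\right)}{58} = \left(-1\right) \frac{59165}{29} = - \frac{59165}{29}$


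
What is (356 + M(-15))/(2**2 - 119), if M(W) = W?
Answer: -341/115 ≈ -2.9652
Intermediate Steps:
(356 + M(-15))/(2**2 - 119) = (356 - 15)/(2**2 - 119) = 341/(4 - 119) = 341/(-115) = 341*(-1/115) = -341/115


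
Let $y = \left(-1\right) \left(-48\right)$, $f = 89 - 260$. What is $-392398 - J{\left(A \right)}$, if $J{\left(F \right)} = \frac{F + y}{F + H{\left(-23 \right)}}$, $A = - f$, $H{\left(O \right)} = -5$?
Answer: $- \frac{65138287}{166} \approx -3.924 \cdot 10^{5}$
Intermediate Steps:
$f = -171$ ($f = 89 - 260 = -171$)
$y = 48$
$A = 171$ ($A = \left(-1\right) \left(-171\right) = 171$)
$J{\left(F \right)} = \frac{48 + F}{-5 + F}$ ($J{\left(F \right)} = \frac{F + 48}{F - 5} = \frac{48 + F}{-5 + F}$)
$-392398 - J{\left(A \right)} = -392398 - \frac{48 + 171}{-5 + 171} = -392398 - \frac{1}{166} \cdot 219 = -392398 - \frac{219}{166} = - \frac{65138287}{166}$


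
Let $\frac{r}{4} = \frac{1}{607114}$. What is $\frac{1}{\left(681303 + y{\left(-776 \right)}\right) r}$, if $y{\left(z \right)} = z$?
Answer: $\frac{303557}{1361054} \approx 0.22303$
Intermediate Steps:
$r = \frac{2}{303557}$ ($r = \frac{4}{607114} = 4 \cdot \frac{1}{607114} = \frac{2}{303557} \approx 6.5885 \cdot 10^{-6}$)
$\frac{1}{\left(681303 + y{\left(-776 \right)}\right) r} = \frac{1}{\left(681303 - 776\right) \frac{2}{303557}} = \frac{1}{680527} \cdot \frac{303557}{2} = \frac{303557}{1361054}$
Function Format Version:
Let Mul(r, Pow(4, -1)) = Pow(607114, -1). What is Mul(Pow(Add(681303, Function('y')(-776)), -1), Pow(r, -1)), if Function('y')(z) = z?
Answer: Rational(303557, 1361054) ≈ 0.22303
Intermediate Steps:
r = Rational(2, 303557) (r = Mul(4, Pow(607114, -1)) = Mul(4, Rational(1, 607114)) = Rational(2, 303557) ≈ 6.5885e-6)
Mul(Pow(Add(681303, Function('y')(-776)), -1), Pow(r, -1)) = Mul(Pow(Add(681303, -776), -1), Pow(Rational(2, 303557), -1)) = Mul(Pow(680527, -1), Rational(303557, 2)) = Mul(Rational(1, 680527), Rational(303557, 2)) = Rational(303557, 1361054)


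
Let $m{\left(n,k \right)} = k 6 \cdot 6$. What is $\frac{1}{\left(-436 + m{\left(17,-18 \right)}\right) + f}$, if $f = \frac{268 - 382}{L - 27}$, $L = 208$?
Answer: $- \frac{181}{196318} \approx -0.00092197$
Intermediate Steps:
$m{\left(n,k \right)} = 36 k$ ($m{\left(n,k \right)} = 6 k 6 = 36 k$)
$f = - \frac{114}{181}$ ($f = \frac{268 - 382}{208 - 27} = - \frac{114}{181} \approx -0.62983$)
$\frac{1}{\left(-436 + m{\left(17,-18 \right)}\right) + f} = \frac{1}{\left(-436 + 36 \left(-18\right)\right) - \frac{114}{181}} = \frac{1}{\left(-436 - 648\right) - \frac{114}{181}} = \frac{1}{-1084 - \frac{114}{181}} = \frac{1}{- \frac{196318}{181}} = - \frac{181}{196318}$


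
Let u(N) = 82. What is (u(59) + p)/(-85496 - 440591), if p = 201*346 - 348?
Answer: -69280/526087 ≈ -0.13169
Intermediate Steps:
p = 69198 (p = 69546 - 348 = 69198)
(u(59) + p)/(-85496 - 440591) = (82 + 69198)/(-85496 - 440591) = 69280/(-526087) = 69280*(-1/526087) = -69280/526087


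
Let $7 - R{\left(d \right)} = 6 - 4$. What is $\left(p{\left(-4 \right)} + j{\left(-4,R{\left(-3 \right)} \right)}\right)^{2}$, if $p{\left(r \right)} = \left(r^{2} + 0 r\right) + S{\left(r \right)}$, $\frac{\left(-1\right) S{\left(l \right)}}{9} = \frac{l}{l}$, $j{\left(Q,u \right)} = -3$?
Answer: $16$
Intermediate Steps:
$R{\left(d \right)} = 5$ ($R{\left(d \right)} = 7 - \left(6 - 4\right) = 7 - 2 = 5$)
$S{\left(l \right)} = -9$ ($S{\left(l \right)} = - 9 \frac{l}{l} = \left(-9\right) 1 = -9$)
$p{\left(r \right)} = -9 + r^{2}$ ($p{\left(r \right)} = \left(r^{2} + 0 r\right) - 9 = \left(r^{2} + 0\right) - 9 = r^{2} - 9 = -9 + r^{2}$)
$\left(p{\left(-4 \right)} + j{\left(-4,R{\left(-3 \right)} \right)}\right)^{2} = \left(\left(-9 + \left(-4\right)^{2}\right) - 3\right)^{2} = \left(\left(-9 + 16\right) - 3\right)^{2} = \left(7 - 3\right)^{2} = 4^{2} = 16$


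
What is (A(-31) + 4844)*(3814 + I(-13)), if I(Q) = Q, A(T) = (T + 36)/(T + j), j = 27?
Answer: 73629171/4 ≈ 1.8407e+7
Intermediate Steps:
A(T) = (36 + T)/(27 + T) (A(T) = (T + 36)/(T + 27) = (36 + T)/(27 + T))
(A(-31) + 4844)*(3814 + I(-13)) = ((36 - 31)/(27 - 31) + 4844)*(3814 - 13) = (5/(-4) + 4844)*3801 = (-¼*5 + 4844)*3801 = (-5/4 + 4844)*3801 = (19371/4)*3801 = 73629171/4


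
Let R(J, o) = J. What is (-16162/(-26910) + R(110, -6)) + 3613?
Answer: 50101046/13455 ≈ 3723.6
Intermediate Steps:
(-16162/(-26910) + R(110, -6)) + 3613 = (-16162/(-26910) + 110) + 3613 = (-16162*(-1/26910) + 110) + 3613 = (8081/13455 + 110) + 3613 = 1488131/13455 + 3613 = 50101046/13455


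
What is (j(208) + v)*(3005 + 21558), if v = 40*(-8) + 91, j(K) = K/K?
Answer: -5600364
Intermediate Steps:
j(K) = 1
v = -229 (v = -320 + 91 = -229)
(j(208) + v)*(3005 + 21558) = (1 - 229)*(3005 + 21558) = -228*24563 = -5600364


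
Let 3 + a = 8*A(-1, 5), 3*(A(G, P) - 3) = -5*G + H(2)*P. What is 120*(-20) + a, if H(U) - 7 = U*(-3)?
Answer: -7057/3 ≈ -2352.3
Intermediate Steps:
H(U) = 7 - 3*U (H(U) = 7 + U*(-3) = 7 - 3*U)
A(G, P) = 3 - 5*G/3 + P/3 (A(G, P) = 3 + (-5*G + (7 - 3*2)*P)/3 = 3 + (-5*G + (7 - 6)*P)/3 = 3 + (-5*G + 1*P)/3 = 3 + (-5*G + P)/3 = 3 + (P - 5*G)/3 = 3 + (-5*G/3 + P/3) = 3 - 5*G/3 + P/3)
a = 143/3 (a = -3 + 8*(3 - 5/3*(-1) + (⅓)*5) = -3 + 8*(3 + 5/3 + 5/3) = -3 + 8*(19/3) = -3 + 152/3 = 143/3 ≈ 47.667)
120*(-20) + a = 120*(-20) + 143/3 = -2400 + 143/3 = -7057/3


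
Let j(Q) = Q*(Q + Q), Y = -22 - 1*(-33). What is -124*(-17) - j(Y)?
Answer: 1866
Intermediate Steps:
Y = 11 (Y = -22 + 33 = 11)
j(Q) = 2*Q² (j(Q) = Q*(2*Q) = 2*Q²)
-124*(-17) - j(Y) = -124*(-17) - 2*11² = 2108 - 2*121 = 2108 - 1*242 = 2108 - 242 = 1866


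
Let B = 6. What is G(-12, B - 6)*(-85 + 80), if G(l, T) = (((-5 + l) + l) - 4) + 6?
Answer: 135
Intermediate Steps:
G(l, T) = -3 + 2*l (G(l, T) = ((-5 + 2*l) - 4) + 6 = (-9 + 2*l) + 6 = -3 + 2*l)
G(-12, B - 6)*(-85 + 80) = (-3 + 2*(-12))*(-85 + 80) = (-3 - 24)*(-5) = -27*(-5) = 135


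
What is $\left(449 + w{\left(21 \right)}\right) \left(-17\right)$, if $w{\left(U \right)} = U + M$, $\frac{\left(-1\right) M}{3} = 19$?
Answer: $-7021$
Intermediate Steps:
$M = -57$ ($M = \left(-3\right) 19 = -57$)
$w{\left(U \right)} = -57 + U$ ($w{\left(U \right)} = U - 57 = -57 + U$)
$\left(449 + w{\left(21 \right)}\right) \left(-17\right) = \left(449 + \left(-57 + 21\right)\right) \left(-17\right) = \left(449 - 36\right) \left(-17\right) = 413 \left(-17\right) = -7021$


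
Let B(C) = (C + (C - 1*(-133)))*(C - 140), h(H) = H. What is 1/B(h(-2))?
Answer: -1/18318 ≈ -5.4591e-5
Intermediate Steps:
B(C) = (-140 + C)*(133 + 2*C) (B(C) = (C + (C + 133))*(-140 + C) = (C + (133 + C))*(-140 + C) = (133 + 2*C)*(-140 + C) = (-140 + C)*(133 + 2*C))
1/B(h(-2)) = 1/(-18620 - 147*(-2) + 2*(-2)²) = 1/(-18620 + 294 + 2*4) = 1/(-18620 + 294 + 8) = 1/(-18318) = -1/18318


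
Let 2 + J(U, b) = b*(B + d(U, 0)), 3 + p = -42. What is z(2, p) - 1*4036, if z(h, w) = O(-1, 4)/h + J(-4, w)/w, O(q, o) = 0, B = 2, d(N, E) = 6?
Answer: -181258/45 ≈ -4028.0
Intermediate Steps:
p = -45 (p = -3 - 42 = -45)
J(U, b) = -2 + 8*b (J(U, b) = -2 + b*(2 + 6) = -2 + b*8 = -2 + 8*b)
z(h, w) = (-2 + 8*w)/w (z(h, w) = 0/h + (-2 + 8*w)/w = 0 + (-2 + 8*w)/w = (-2 + 8*w)/w)
z(2, p) - 1*4036 = (8 - 2/(-45)) - 1*4036 = (8 - 2*(-1/45)) - 4036 = (8 + 2/45) - 4036 = 362/45 - 4036 = -181258/45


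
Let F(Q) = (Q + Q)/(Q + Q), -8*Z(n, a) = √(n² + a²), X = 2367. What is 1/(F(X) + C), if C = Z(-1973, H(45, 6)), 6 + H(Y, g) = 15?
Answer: -32/1946373 - 4*√3892810/1946373 ≈ -0.0040712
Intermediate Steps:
H(Y, g) = 9 (H(Y, g) = -6 + 15 = 9)
Z(n, a) = -√(a² + n²)/8 (Z(n, a) = -√(n² + a²)/8 = -√(a² + n²)/8)
C = -√3892810/8 (C = -√(9² + (-1973)²)/8 = -√(81 + 3892729)/8 = -√3892810/8 ≈ -246.63)
F(Q) = 1 (F(Q) = (2*Q)/((2*Q)) = (2*Q)*(1/(2*Q)) = 1)
1/(F(X) + C) = 1/(1 - √3892810/8)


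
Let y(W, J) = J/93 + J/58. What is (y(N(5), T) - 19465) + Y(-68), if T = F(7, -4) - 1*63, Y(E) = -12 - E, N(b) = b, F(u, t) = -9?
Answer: -17450503/899 ≈ -19411.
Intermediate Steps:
T = -72 (T = -9 - 1*63 = -9 - 63 = -72)
y(W, J) = 151*J/5394 (y(W, J) = J*(1/93) + J*(1/58) = J/93 + J/58 = 151*J/5394)
(y(N(5), T) - 19465) + Y(-68) = ((151/5394)*(-72) - 19465) + (-12 - 1*(-68)) = (-1812/899 - 19465) + (-12 + 68) = -17500847/899 + 56 = -17450503/899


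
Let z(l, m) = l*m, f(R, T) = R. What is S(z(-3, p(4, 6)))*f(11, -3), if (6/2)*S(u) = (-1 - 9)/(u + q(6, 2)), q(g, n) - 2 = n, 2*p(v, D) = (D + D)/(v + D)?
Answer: -50/3 ≈ -16.667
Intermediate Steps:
p(v, D) = D/(D + v) (p(v, D) = ((D + D)/(v + D))/2 = ((2*D)/(D + v))/2 = (2*D/(D + v))/2 = D/(D + v))
q(g, n) = 2 + n
S(u) = -10/(3*(4 + u)) (S(u) = ((-1 - 9)/(u + (2 + 2)))/3 = (-10/(u + 4))/3 = (-10/(4 + u))/3 = -10/(3*(4 + u)))
S(z(-3, p(4, 6)))*f(11, -3) = -10/(12 + 3*(-18/(6 + 4)))*11 = -10/(12 + 3*(-18/10))*11 = -10/(12 + 3*(-3*⅗))*11 = -10/(12 + 3*(-9/5))*11 = -10/(12 - 27/5)*11 = -10/33/5*11 = -10*5/33*11 = -50/33*11 = -50/3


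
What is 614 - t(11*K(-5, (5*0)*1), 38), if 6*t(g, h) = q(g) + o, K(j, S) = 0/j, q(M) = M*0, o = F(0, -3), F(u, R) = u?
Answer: 614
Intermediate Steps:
o = 0
q(M) = 0
K(j, S) = 0
t(g, h) = 0 (t(g, h) = (0 + 0)/6 = (⅙)*0 = 0)
614 - t(11*K(-5, (5*0)*1), 38) = 614 - 1*0 = 614 + 0 = 614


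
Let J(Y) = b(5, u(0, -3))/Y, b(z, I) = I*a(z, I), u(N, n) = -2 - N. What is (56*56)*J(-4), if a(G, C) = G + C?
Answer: 4704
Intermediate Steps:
a(G, C) = C + G
b(z, I) = I*(I + z)
J(Y) = -6/Y (J(Y) = ((-2 - 1*0)*((-2 - 1*0) + 5))/Y = ((-2 + 0)*((-2 + 0) + 5))/Y = (-2*(-2 + 5))/Y = (-2*3)/Y = -6/Y)
(56*56)*J(-4) = (56*56)*(-6/(-4)) = 3136*(-6*(-¼)) = 3136*(3/2) = 4704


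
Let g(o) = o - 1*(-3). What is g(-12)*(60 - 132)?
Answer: 648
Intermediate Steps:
g(o) = 3 + o (g(o) = o + 3 = 3 + o)
g(-12)*(60 - 132) = (3 - 12)*(60 - 132) = -9*(-72) = 648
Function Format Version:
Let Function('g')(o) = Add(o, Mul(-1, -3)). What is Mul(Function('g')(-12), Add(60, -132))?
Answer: 648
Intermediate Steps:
Function('g')(o) = Add(3, o) (Function('g')(o) = Add(o, 3) = Add(3, o))
Mul(Function('g')(-12), Add(60, -132)) = Mul(Add(3, -12), Add(60, -132)) = Mul(-9, -72) = 648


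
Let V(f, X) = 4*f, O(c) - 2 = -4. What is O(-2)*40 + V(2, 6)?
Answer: -72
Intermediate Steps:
O(c) = -2 (O(c) = 2 - 4 = -2)
O(-2)*40 + V(2, 6) = -2*40 + 4*2 = -80 + 8 = -72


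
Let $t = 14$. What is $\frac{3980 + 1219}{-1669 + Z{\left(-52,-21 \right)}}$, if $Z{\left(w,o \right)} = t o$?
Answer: $- \frac{5199}{1963} \approx -2.6485$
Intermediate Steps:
$Z{\left(w,o \right)} = 14 o$
$\frac{3980 + 1219}{-1669 + Z{\left(-52,-21 \right)}} = \frac{3980 + 1219}{-1669 + 14 \left(-21\right)} = \frac{5199}{-1669 - 294} = \frac{5199}{-1963} = 5199 \left(- \frac{1}{1963}\right) = - \frac{5199}{1963}$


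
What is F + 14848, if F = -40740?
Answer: -25892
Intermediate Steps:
F + 14848 = -40740 + 14848 = -25892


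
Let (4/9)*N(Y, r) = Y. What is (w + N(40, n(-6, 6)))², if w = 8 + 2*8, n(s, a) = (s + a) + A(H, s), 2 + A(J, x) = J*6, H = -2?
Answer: 12996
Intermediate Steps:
A(J, x) = -2 + 6*J (A(J, x) = -2 + J*6 = -2 + 6*J)
n(s, a) = -14 + a + s (n(s, a) = (s + a) + (-2 + 6*(-2)) = (a + s) + (-2 - 12) = (a + s) - 14 = -14 + a + s)
N(Y, r) = 9*Y/4
w = 24 (w = 8 + 16 = 24)
(w + N(40, n(-6, 6)))² = (24 + (9/4)*40)² = (24 + 90)² = 114² = 12996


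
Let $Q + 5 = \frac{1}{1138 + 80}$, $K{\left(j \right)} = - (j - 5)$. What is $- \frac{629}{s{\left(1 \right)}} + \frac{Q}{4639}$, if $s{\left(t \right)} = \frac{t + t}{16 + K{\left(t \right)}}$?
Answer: $- \frac{35540405669}{5650302} \approx -6290.0$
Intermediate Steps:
$K{\left(j \right)} = 5 - j$ ($K{\left(j \right)} = - (-5 + j) = 5 - j$)
$Q = - \frac{6089}{1218}$ ($Q = -5 + \frac{1}{1138 + 80} = -5 + \frac{1}{1218} = - \frac{6089}{1218} \approx -4.9992$)
$s{\left(t \right)} = \frac{2 t}{21 - t}$ ($s{\left(t \right)} = \frac{t + t}{16 - \left(-5 + t\right)} = \frac{2 t}{21 - t}$)
$- \frac{629}{s{\left(1 \right)}} + \frac{Q}{4639} = - \frac{629}{\left(-2\right) 1 \frac{1}{-21 + 1}} - \frac{6089}{1218 \cdot 4639} = - \frac{629}{\left(-2\right) 1 \frac{1}{-20}} - \frac{6089}{5650302} = - \frac{629}{\left(-2\right) 1 \left(- \frac{1}{20}\right)} - \frac{6089}{5650302} = - 629 \frac{1}{\frac{1}{10}} - \frac{6089}{5650302} = \left(-629\right) 10 - \frac{6089}{5650302} = -6290 - \frac{6089}{5650302} = - \frac{35540405669}{5650302}$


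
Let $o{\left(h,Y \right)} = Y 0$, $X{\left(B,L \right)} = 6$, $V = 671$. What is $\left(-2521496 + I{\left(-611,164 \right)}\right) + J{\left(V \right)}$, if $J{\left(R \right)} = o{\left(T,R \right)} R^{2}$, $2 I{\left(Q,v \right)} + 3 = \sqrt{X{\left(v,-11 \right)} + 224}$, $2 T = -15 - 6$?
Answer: $- \frac{5042995}{2} + \frac{\sqrt{230}}{2} \approx -2.5215 \cdot 10^{6}$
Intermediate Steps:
$T = - \frac{21}{2}$ ($T = \frac{-15 - 6}{2} = \frac{1}{2} \left(-21\right) = - \frac{21}{2} \approx -10.5$)
$I{\left(Q,v \right)} = - \frac{3}{2} + \frac{\sqrt{230}}{2}$ ($I{\left(Q,v \right)} = - \frac{3}{2} + \frac{\sqrt{6 + 224}}{2} = - \frac{3}{2} + \frac{\sqrt{230}}{2}$)
$o{\left(h,Y \right)} = 0$
$J{\left(R \right)} = 0$ ($J{\left(R \right)} = 0 R^{2} = 0$)
$\left(-2521496 + I{\left(-611,164 \right)}\right) + J{\left(V \right)} = \left(-2521496 - \left(\frac{3}{2} - \frac{\sqrt{230}}{2}\right)\right) + 0 = \left(- \frac{5042995}{2} + \frac{\sqrt{230}}{2}\right) + 0 = - \frac{5042995}{2} + \frac{\sqrt{230}}{2}$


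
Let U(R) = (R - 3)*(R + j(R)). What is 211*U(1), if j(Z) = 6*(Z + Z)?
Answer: -5486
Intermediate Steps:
j(Z) = 12*Z (j(Z) = 6*(2*Z) = 12*Z)
U(R) = 13*R*(-3 + R) (U(R) = (R - 3)*(R + 12*R) = (-3 + R)*(13*R) = 13*R*(-3 + R))
211*U(1) = 211*(13*1*(-3 + 1)) = 211*(13*1*(-2)) = 211*(-26) = -5486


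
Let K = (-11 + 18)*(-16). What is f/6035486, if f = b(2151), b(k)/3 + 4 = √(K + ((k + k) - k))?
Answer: -6/3017743 + 3*√2039/6035486 ≈ 2.0457e-5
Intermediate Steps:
K = -112 (K = 7*(-16) = -112)
b(k) = -12 + 3*√(-112 + k) (b(k) = -12 + 3*√(-112 + ((k + k) - k)) = -12 + 3*√(-112 + (2*k - k)) = -12 + 3*√(-112 + k))
f = -12 + 3*√2039 (f = -12 + 3*√(-112 + 2151) = -12 + 3*√2039 ≈ 123.47)
f/6035486 = (-12 + 3*√2039)/6035486 = (-12 + 3*√2039)*(1/6035486) = -6/3017743 + 3*√2039/6035486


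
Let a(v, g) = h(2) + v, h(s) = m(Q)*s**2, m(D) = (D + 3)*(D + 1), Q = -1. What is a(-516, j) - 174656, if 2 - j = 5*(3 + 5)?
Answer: -175172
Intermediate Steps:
j = -38 (j = 2 - 5*(3 + 5) = 2 - 5*8 = 2 - 1*40 = 2 - 40 = -38)
m(D) = (1 + D)*(3 + D) (m(D) = (3 + D)*(1 + D) = (1 + D)*(3 + D))
h(s) = 0 (h(s) = (3 + (-1)**2 + 4*(-1))*s**2 = (3 + 1 - 4)*s**2 = 0*s**2 = 0)
a(v, g) = v (a(v, g) = 0 + v = v)
a(-516, j) - 174656 = -516 - 174656 = -175172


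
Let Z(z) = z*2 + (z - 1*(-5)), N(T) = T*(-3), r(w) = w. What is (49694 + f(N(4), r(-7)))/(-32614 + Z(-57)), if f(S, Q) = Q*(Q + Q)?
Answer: -12448/8195 ≈ -1.5190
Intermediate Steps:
N(T) = -3*T
Z(z) = 5 + 3*z (Z(z) = 2*z + (z + 5) = 2*z + (5 + z) = 5 + 3*z)
f(S, Q) = 2*Q² (f(S, Q) = Q*(2*Q) = 2*Q²)
(49694 + f(N(4), r(-7)))/(-32614 + Z(-57)) = (49694 + 2*(-7)²)/(-32614 + (5 + 3*(-57))) = (49694 + 2*49)/(-32614 + (5 - 171)) = (49694 + 98)/(-32614 - 166) = 49792/(-32780) = 49792*(-1/32780) = -12448/8195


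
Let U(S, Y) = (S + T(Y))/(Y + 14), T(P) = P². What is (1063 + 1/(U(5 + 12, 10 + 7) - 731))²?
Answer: 564696042795556/499746025 ≈ 1.1300e+6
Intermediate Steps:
U(S, Y) = (S + Y²)/(14 + Y) (U(S, Y) = (S + Y²)/(Y + 14) = (S + Y²)/(14 + Y))
(1063 + 1/(U(5 + 12, 10 + 7) - 731))² = (1063 + 1/(((5 + 12) + (10 + 7)²)/(14 + (10 + 7)) - 731))² = (1063 + 1/((17 + 17²)/(14 + 17) - 731))² = (1063 + 1/((17 + 289)/31 - 731))² = (1063 + 1/((1/31)*306 - 731))² = (1063 + 1/(306/31 - 731))² = (1063 + 1/(-22355/31))² = (1063 - 31/22355)² = (23763334/22355)² = 564696042795556/499746025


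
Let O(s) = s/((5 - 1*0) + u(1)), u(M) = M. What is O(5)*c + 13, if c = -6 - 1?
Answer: 43/6 ≈ 7.1667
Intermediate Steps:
c = -7
O(s) = s/6 (O(s) = s/((5 - 1*0) + 1) = s/((5 + 0) + 1) = s/(5 + 1) = s/6)
O(5)*c + 13 = ((1/6)*5)*(-7) + 13 = (5/6)*(-7) + 13 = -35/6 + 13 = 43/6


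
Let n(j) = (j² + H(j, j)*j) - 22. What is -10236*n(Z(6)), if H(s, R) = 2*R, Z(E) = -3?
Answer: -51180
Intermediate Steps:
n(j) = -22 + 3*j² (n(j) = (j² + (2*j)*j) - 22 = (j² + 2*j²) - 22 = 3*j² - 22 = -22 + 3*j²)
-10236*n(Z(6)) = -10236*(-22 + 3*(-3)²) = -10236*(-22 + 3*9) = -10236*(-22 + 27) = -10236*5 = -51180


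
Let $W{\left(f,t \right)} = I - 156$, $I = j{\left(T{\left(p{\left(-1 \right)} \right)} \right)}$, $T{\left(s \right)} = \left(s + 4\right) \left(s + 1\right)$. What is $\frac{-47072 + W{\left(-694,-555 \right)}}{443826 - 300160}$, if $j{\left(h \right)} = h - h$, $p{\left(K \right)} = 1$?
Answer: $- \frac{23614}{71833} \approx -0.32873$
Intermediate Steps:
$T{\left(s \right)} = \left(1 + s\right) \left(4 + s\right)$ ($T{\left(s \right)} = \left(4 + s\right) \left(1 + s\right) = \left(1 + s\right) \left(4 + s\right)$)
$j{\left(h \right)} = 0$
$I = 0$
$W{\left(f,t \right)} = -156$ ($W{\left(f,t \right)} = 0 - 156 = -156$)
$\frac{-47072 + W{\left(-694,-555 \right)}}{443826 - 300160} = \frac{-47072 - 156}{443826 - 300160} = - \frac{47228}{143666} = \left(-47228\right) \frac{1}{143666} = - \frac{23614}{71833}$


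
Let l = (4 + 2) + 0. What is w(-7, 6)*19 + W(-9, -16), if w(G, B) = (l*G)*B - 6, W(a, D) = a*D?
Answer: -4758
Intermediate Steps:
l = 6 (l = 6 + 0 = 6)
W(a, D) = D*a
w(G, B) = -6 + 6*B*G (w(G, B) = (6*G)*B - 6 = 6*B*G - 6 = -6 + 6*B*G)
w(-7, 6)*19 + W(-9, -16) = (-6 + 6*6*(-7))*19 - 16*(-9) = (-6 - 252)*19 + 144 = -258*19 + 144 = -4902 + 144 = -4758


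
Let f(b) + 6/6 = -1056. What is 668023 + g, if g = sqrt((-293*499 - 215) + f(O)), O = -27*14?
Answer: 668023 + I*sqrt(147479) ≈ 6.6802e+5 + 384.03*I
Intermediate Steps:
O = -378
f(b) = -1057 (f(b) = -1 - 1056 = -1057)
g = I*sqrt(147479) (g = sqrt((-293*499 - 215) - 1057) = sqrt((-146207 - 215) - 1057) = sqrt(-146422 - 1057) = sqrt(-147479) = I*sqrt(147479) ≈ 384.03*I)
668023 + g = 668023 + I*sqrt(147479)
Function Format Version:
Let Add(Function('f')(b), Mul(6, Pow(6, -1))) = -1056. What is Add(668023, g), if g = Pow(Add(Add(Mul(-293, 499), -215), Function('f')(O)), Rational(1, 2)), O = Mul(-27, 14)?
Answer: Add(668023, Mul(I, Pow(147479, Rational(1, 2)))) ≈ Add(6.6802e+5, Mul(384.03, I))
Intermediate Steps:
O = -378
Function('f')(b) = -1057 (Function('f')(b) = Add(-1, -1056) = -1057)
g = Mul(I, Pow(147479, Rational(1, 2))) (g = Pow(Add(Add(Mul(-293, 499), -215), -1057), Rational(1, 2)) = Pow(Add(Add(-146207, -215), -1057), Rational(1, 2)) = Pow(Add(-146422, -1057), Rational(1, 2)) = Pow(-147479, Rational(1, 2)) = Mul(I, Pow(147479, Rational(1, 2))) ≈ Mul(384.03, I))
Add(668023, g) = Add(668023, Mul(I, Pow(147479, Rational(1, 2))))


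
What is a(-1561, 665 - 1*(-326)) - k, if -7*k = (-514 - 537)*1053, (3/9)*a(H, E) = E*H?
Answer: -33592674/7 ≈ -4.7990e+6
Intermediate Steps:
a(H, E) = 3*E*H (a(H, E) = 3*(E*H) = 3*E*H)
k = 1106703/7 (k = -(-514 - 537)*1053/7 = -(-1051)*1053/7 = -1/7*(-1106703) = 1106703/7 ≈ 1.5810e+5)
a(-1561, 665 - 1*(-326)) - k = 3*(665 - 1*(-326))*(-1561) - 1*1106703/7 = 3*(665 + 326)*(-1561) - 1106703/7 = 3*991*(-1561) - 1106703/7 = -4640853 - 1106703/7 = -33592674/7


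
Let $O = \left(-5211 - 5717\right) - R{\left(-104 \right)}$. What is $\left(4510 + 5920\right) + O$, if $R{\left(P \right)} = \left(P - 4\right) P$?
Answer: $-11730$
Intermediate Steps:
$R{\left(P \right)} = P \left(-4 + P\right)$ ($R{\left(P \right)} = \left(-4 + P\right) P = P \left(-4 + P\right)$)
$O = -22160$ ($O = \left(-5211 - 5717\right) - - 104 \left(-4 - 104\right) = -10928 - \left(-104\right) \left(-108\right) = -10928 - 11232 = -22160$)
$\left(4510 + 5920\right) + O = \left(4510 + 5920\right) - 22160 = 10430 - 22160 = -11730$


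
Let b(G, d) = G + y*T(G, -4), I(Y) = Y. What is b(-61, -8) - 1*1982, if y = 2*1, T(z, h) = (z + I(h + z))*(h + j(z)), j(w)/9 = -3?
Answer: 5769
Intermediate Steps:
j(w) = -27 (j(w) = 9*(-3) = -27)
T(z, h) = (-27 + h)*(h + 2*z) (T(z, h) = (z + (h + z))*(h - 27) = (h + 2*z)*(-27 + h) = (-27 + h)*(h + 2*z))
y = 2
b(G, d) = 248 - 123*G (b(G, d) = G + 2*(-54*G - 27*(-4) - 4*G - 4*(-4 + G)) = G + 2*(-54*G + 108 - 4*G + (16 - 4*G)) = G + 2*(124 - 62*G) = G + (248 - 124*G) = 248 - 123*G)
b(-61, -8) - 1*1982 = (248 - 123*(-61)) - 1*1982 = (248 + 7503) - 1982 = 7751 - 1982 = 5769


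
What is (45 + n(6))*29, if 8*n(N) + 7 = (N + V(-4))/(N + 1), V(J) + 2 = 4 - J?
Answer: 72007/56 ≈ 1285.8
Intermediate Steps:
V(J) = 2 - J (V(J) = -2 + (4 - J) = 2 - J)
n(N) = -7/8 + (6 + N)/(8*(1 + N)) (n(N) = -7/8 + ((N + (2 - 1*(-4)))/(N + 1))/8 = -7/8 + ((N + (2 + 4))/(1 + N))/8 = -7/8 + ((N + 6)/(1 + N))/8 = -7/8 + ((6 + N)/(1 + N))/8 = -7/8 + (6 + N)/(8*(1 + N)))
(45 + n(6))*29 = (45 + (-1 - 6*6)/(8*(1 + 6)))*29 = (45 + (⅛)*(-1 - 36)/7)*29 = (45 + (⅛)*(⅐)*(-37))*29 = (45 - 37/56)*29 = (2483/56)*29 = 72007/56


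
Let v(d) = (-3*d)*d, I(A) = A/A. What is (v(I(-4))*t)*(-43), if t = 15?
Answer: 1935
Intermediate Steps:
I(A) = 1
v(d) = -3*d²
(v(I(-4))*t)*(-43) = (-3*1²*15)*(-43) = (-3*1*15)*(-43) = -3*15*(-43) = -45*(-43) = 1935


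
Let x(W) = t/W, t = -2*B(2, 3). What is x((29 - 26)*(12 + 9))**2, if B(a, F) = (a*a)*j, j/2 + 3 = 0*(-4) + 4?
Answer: 256/3969 ≈ 0.064500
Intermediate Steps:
j = 2 (j = -6 + 2*(0*(-4) + 4) = -6 + 2*(0 + 4) = -6 + 2*4 = -6 + 8 = 2)
B(a, F) = 2*a**2 (B(a, F) = (a*a)*2 = a**2*2 = 2*a**2)
t = -16 (t = -4*2**2 = -4*4 = -2*8 = -16)
x(W) = -16/W
x((29 - 26)*(12 + 9))**2 = (-16*1/((12 + 9)*(29 - 26)))**2 = (-16/(3*21))**2 = (-16/63)**2 = 256/3969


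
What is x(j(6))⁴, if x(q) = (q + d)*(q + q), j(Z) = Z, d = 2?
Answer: 84934656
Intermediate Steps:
x(q) = 2*q*(2 + q) (x(q) = (q + 2)*(q + q) = (2 + q)*(2*q) = 2*q*(2 + q))
x(j(6))⁴ = (2*6*(2 + 6))⁴ = (2*6*8)⁴ = 96⁴ = 84934656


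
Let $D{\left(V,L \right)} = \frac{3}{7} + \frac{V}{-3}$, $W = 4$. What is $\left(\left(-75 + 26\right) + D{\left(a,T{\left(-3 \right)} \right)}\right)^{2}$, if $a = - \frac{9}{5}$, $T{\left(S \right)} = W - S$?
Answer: $\frac{2819041}{1225} \approx 2301.3$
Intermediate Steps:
$T{\left(S \right)} = 4 - S$
$a = - \frac{9}{5}$ ($a = \left(-9\right) \frac{1}{5} = - \frac{9}{5} \approx -1.8$)
$D{\left(V,L \right)} = \frac{3}{7} - \frac{V}{3}$ ($D{\left(V,L \right)} = 3 \cdot \frac{1}{7} + V \left(- \frac{1}{3}\right) = \frac{3}{7} - \frac{V}{3}$)
$\left(\left(-75 + 26\right) + D{\left(a,T{\left(-3 \right)} \right)}\right)^{2} = \left(\left(-75 + 26\right) + \left(\frac{3}{7} - - \frac{3}{5}\right)\right)^{2} = \left(-49 + \left(\frac{3}{7} + \frac{3}{5}\right)\right)^{2} = \left(-49 + \frac{36}{35}\right)^{2} = \left(- \frac{1679}{35}\right)^{2} = \frac{2819041}{1225}$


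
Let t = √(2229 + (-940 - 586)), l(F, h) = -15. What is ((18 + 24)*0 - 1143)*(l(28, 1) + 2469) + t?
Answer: -2804922 + √703 ≈ -2.8049e+6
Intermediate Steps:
t = √703 (t = √(2229 - 1526) = √703 ≈ 26.514)
((18 + 24)*0 - 1143)*(l(28, 1) + 2469) + t = ((18 + 24)*0 - 1143)*(-15 + 2469) + √703 = (42*0 - 1143)*2454 + √703 = (0 - 1143)*2454 + √703 = -1143*2454 + √703 = -2804922 + √703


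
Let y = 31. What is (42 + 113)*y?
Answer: 4805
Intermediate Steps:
(42 + 113)*y = (42 + 113)*31 = 155*31 = 4805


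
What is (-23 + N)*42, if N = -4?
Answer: -1134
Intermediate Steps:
(-23 + N)*42 = (-23 - 4)*42 = -27*42 = -1134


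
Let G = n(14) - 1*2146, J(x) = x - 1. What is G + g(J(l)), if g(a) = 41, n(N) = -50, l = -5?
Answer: -2155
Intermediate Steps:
J(x) = -1 + x
G = -2196 (G = -50 - 1*2146 = -50 - 2146 = -2196)
G + g(J(l)) = -2196 + 41 = -2155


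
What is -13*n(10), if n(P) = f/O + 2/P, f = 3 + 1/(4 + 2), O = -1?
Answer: 1157/30 ≈ 38.567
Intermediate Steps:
f = 19/6 (f = 3 + 1/6 = 3 + ⅙ = 19/6 ≈ 3.1667)
n(P) = -19/6 + 2/P (n(P) = (19/6)/(-1) + 2/P = (19/6)*(-1) + 2/P = -19/6 + 2/P)
-13*n(10) = -13*(-19/6 + 2/10) = -13*(-19/6 + 2*(⅒)) = -13*(-19/6 + ⅕) = -13*(-89/30) = 1157/30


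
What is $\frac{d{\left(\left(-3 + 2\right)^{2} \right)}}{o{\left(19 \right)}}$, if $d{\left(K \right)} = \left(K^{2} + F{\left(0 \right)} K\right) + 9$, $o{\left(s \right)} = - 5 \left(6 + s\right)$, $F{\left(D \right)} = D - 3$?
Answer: $- \frac{7}{125} \approx -0.056$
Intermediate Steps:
$F{\left(D \right)} = -3 + D$ ($F{\left(D \right)} = D - 3 = -3 + D$)
$o{\left(s \right)} = -30 - 5 s$
$d{\left(K \right)} = 9 + K^{2} - 3 K$ ($d{\left(K \right)} = \left(K^{2} + \left(-3 + 0\right) K\right) + 9 = \left(K^{2} - 3 K\right) + 9 = 9 + K^{2} - 3 K$)
$\frac{d{\left(\left(-3 + 2\right)^{2} \right)}}{o{\left(19 \right)}} = \frac{9 + \left(\left(-3 + 2\right)^{2}\right)^{2} - 3 \left(-3 + 2\right)^{2}}{-30 - 95} = \frac{9 + \left(\left(-1\right)^{2}\right)^{2} - 3 \left(-1\right)^{2}}{-30 - 95} = \frac{9 + 1^{2} - 3}{-125} = \left(9 + 1 - 3\right) \left(- \frac{1}{125}\right) = 7 \left(- \frac{1}{125}\right) = - \frac{7}{125}$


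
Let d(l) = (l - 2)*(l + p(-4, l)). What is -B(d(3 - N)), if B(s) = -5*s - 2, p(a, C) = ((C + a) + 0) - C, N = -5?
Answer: 122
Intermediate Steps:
p(a, C) = a (p(a, C) = (C + a) - C = a)
d(l) = (-4 + l)*(-2 + l) (d(l) = (l - 2)*(l - 4) = (-2 + l)*(-4 + l) = (-4 + l)*(-2 + l))
B(s) = -2 - 5*s
-B(d(3 - N)) = -(-2 - 5*(8 + (3 - 1*(-5))² - 6*(3 - 1*(-5)))) = -(-2 - 5*(8 + (3 + 5)² - 6*(3 + 5))) = -(-2 - 5*(8 + 8² - 6*8)) = -(-2 - 5*(8 + 64 - 48)) = -(-2 - 5*24) = -(-2 - 120) = -1*(-122) = 122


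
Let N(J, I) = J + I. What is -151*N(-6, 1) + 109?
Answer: 864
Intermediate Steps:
N(J, I) = I + J
-151*N(-6, 1) + 109 = -151*(1 - 6) + 109 = -151*(-5) + 109 = 755 + 109 = 864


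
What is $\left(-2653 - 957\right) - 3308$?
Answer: $-6918$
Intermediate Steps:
$\left(-2653 - 957\right) - 3308 = -3610 - 3308 = -6918$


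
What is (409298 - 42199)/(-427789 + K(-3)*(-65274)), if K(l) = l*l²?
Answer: 367099/1334609 ≈ 0.27506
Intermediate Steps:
K(l) = l³
(409298 - 42199)/(-427789 + K(-3)*(-65274)) = (409298 - 42199)/(-427789 + (-3)³*(-65274)) = 367099/(-427789 - 27*(-65274)) = 367099/(-427789 + 1762398) = 367099/1334609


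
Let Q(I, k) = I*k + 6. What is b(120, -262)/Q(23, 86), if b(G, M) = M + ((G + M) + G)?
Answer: -71/496 ≈ -0.14315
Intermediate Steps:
Q(I, k) = 6 + I*k
b(G, M) = 2*G + 2*M (b(G, M) = M + (M + 2*G) = 2*G + 2*M)
b(120, -262)/Q(23, 86) = (2*120 + 2*(-262))/(6 + 23*86) = (240 - 524)/(6 + 1978) = -284/1984 = -284*1/1984 = -71/496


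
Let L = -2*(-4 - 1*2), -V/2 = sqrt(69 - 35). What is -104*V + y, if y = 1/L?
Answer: 1/12 + 208*sqrt(34) ≈ 1212.9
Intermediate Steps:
V = -2*sqrt(34) (V = -2*sqrt(69 - 35) = -2*sqrt(34) ≈ -11.662)
L = 12 (L = -2*(-4 - 2) = -2*(-6) = 12)
y = 1/12 ≈ 0.083333
-104*V + y = -(-208)*sqrt(34) + 1/12 = 208*sqrt(34) + 1/12 = 1/12 + 208*sqrt(34)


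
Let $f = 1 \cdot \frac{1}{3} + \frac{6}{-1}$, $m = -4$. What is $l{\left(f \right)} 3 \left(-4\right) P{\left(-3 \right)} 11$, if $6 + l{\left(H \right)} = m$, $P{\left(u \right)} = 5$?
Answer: $6600$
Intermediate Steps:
$f = - \frac{17}{3}$ ($f = 1 \cdot \frac{1}{3} + 6 \left(-1\right) = \frac{1}{3} - 6 = - \frac{17}{3} \approx -5.6667$)
$l{\left(H \right)} = -10$ ($l{\left(H \right)} = -6 - 4 = -10$)
$l{\left(f \right)} 3 \left(-4\right) P{\left(-3 \right)} 11 = - 10 \cdot 3 \left(-4\right) 5 \cdot 11 = - 10 \left(\left(-12\right) 5\right) 11 = \left(-10\right) \left(-60\right) 11 = 600 \cdot 11 = 6600$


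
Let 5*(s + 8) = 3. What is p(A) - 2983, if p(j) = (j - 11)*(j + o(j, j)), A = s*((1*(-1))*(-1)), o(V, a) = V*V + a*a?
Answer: -607751/125 ≈ -4862.0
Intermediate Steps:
s = -37/5 (s = -8 + (1/5)*3 = -8 + 3/5 = -37/5 ≈ -7.4000)
o(V, a) = V**2 + a**2
A = -37/5 (A = -37*1*(-1)*(-1)/5 = -(-37)*(-1)/5 = -37/5*1 = -37/5 ≈ -7.4000)
p(j) = (-11 + j)*(j + 2*j**2) (p(j) = (j - 11)*(j + (j**2 + j**2)) = (-11 + j)*(j + 2*j**2))
p(A) - 2983 = -37*(-11 - 21*(-37/5) + 2*(-37/5)**2)/5 - 2983 = -37*(-11 + 777/5 + 2*(1369/25))/5 - 2983 = -37*(-11 + 777/5 + 2738/25)/5 - 2983 = -37/5*6348/25 - 2983 = -234876/125 - 2983 = -607751/125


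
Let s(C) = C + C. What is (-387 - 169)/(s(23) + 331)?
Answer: -556/377 ≈ -1.4748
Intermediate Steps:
s(C) = 2*C
(-387 - 169)/(s(23) + 331) = (-387 - 169)/(2*23 + 331) = -556/(46 + 331) = -556/377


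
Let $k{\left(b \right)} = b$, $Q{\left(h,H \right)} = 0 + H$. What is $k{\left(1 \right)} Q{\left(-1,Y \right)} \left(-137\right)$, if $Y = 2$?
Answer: $-274$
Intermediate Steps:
$Q{\left(h,H \right)} = H$
$k{\left(1 \right)} Q{\left(-1,Y \right)} \left(-137\right) = 1 \cdot 2 \left(-137\right) = 2 \left(-137\right) = -274$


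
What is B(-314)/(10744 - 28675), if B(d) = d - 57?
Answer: 371/17931 ≈ 0.020690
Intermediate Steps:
B(d) = -57 + d
B(-314)/(10744 - 28675) = (-57 - 314)/(10744 - 28675) = -371/(-17931) = -371*(-1/17931) = 371/17931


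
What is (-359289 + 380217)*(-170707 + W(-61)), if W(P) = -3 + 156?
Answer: -3569354112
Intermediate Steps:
W(P) = 153
(-359289 + 380217)*(-170707 + W(-61)) = (-359289 + 380217)*(-170707 + 153) = 20928*(-170554) = -3569354112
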